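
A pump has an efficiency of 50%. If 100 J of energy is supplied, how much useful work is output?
W_out = η·W_in = 0.5·100 = 50.0 J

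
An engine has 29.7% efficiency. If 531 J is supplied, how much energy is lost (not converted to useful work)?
W_lost = W_in(1 − η) = 531·(1 − 0.297) = 373.3 J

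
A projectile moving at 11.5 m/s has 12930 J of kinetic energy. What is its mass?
m = 2·KE/v² = 2·12930/(11.5)² = 195.5 kg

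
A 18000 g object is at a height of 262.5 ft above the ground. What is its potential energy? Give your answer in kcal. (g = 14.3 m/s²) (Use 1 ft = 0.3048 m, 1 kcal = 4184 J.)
Convert to SI: m = 18.0 kg, h = 80.01 m
PE = mgh = (18.0)(14.3)(80.01) = 20594.6 J = 4.922 kcal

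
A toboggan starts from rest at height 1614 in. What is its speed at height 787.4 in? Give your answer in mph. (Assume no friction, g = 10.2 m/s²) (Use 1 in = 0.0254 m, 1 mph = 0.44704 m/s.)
Convert to SI: h₁−h₂ = 20.9956 m
mgh₁ = mgh₂ + ½mv² ⇒ v = √(2g(h₁−h₂)) = √(2·10.2·20.9956) = 20.6957 m/s = 46.29 mph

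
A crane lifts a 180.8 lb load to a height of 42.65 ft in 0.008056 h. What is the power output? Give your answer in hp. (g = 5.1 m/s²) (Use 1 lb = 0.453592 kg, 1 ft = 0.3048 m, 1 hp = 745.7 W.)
Convert to SI: m = 82.0094 kg, h = 12.9997 m, t = 29.0016 s
P = mgh/t = (82.0094)(5.1)(12.9997)/29.0016 = 187.476 W = 0.2514 hp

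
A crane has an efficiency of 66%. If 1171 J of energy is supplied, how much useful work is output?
W_out = η·W_in = 0.66·1171 = 772.86 J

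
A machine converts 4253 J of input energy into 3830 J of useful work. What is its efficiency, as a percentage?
η = W_out/W_in = 3830/4253 = 90.05%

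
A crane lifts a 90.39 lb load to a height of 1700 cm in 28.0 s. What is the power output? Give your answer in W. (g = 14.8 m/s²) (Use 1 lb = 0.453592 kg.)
Convert to SI: m = 41.0002 kg, h = 17.0 m, t = 28.0 s
P = mgh/t = (41.0002)(14.8)(17.0)/28.0 = 368.4 W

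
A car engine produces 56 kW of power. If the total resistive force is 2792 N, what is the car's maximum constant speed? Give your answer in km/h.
P = Fv ⇒ v = P/F = 56000 W/2792.0 N = 20.0573 m/s = 72.21 km/h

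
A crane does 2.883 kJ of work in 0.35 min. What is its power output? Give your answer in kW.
Convert to SI: W = 2883.0 J, t = 21.0 s
P = W/t = 2883.0/21.0 = 137.286 W = 0.1373 kW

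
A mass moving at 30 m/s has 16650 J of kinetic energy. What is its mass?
m = 2·KE/v² = 2·16650/(30)² = 37.0 kg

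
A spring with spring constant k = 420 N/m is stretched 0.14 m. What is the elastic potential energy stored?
PE = ½kx² = ½(420)(0.14)² = 4.116 J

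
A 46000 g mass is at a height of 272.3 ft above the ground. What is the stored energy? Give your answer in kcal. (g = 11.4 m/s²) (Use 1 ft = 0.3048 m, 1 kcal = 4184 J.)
Convert to SI: m = 46.0 kg, h = 82.997 m
PE = mgh = (46.0)(11.4)(82.997) = 43523.6 J = 10.4 kcal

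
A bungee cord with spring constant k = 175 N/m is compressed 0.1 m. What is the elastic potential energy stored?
PE = ½kx² = ½(175)(0.1)² = 0.875 J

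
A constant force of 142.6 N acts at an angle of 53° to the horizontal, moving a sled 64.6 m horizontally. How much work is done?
W = F·d·cosθ = (142.6)(64.6)cos(53°) = 5544 J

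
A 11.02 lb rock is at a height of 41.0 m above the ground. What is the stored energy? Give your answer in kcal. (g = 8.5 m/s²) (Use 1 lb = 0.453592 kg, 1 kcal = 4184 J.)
Convert to SI: m = 4.99858 kg, h = 41.0 m
PE = mgh = (4.99858)(8.5)(41.0) = 1742.006 J = 0.4163 kcal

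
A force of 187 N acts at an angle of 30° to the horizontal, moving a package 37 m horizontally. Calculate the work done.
W = F·d·cosθ = (187)(37)cos(30°) = 5992 J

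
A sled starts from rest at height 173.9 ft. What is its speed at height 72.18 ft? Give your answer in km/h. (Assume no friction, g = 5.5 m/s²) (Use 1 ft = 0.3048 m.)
Convert to SI: h₁−h₂ = 31.0043 m
mgh₁ = mgh₂ + ½mv² ⇒ v = √(2g(h₁−h₂)) = √(2·5.5·31.0043) = 18.4675 m/s = 66.48 km/h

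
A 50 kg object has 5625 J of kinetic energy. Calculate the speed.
v = √(2·KE/m) = √(2·5625/50) = 15.0 m/s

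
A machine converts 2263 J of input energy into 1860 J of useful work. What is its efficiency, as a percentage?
η = W_out/W_in = 1860/2263 = 82.19%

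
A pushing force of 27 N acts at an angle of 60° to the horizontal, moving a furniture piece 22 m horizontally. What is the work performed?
W = F·d·cosθ = (27)(22)cos(60°) = 297.0 J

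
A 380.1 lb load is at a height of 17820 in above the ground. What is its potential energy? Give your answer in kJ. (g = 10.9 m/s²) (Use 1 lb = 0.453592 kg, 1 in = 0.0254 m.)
Convert to SI: m = 172.41 kg, h = 452.628 m
PE = mgh = (172.41)(10.9)(452.628) = 850611 J = 850.6 kJ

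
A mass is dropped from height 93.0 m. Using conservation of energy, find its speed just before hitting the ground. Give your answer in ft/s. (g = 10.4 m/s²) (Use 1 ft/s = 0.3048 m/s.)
mgh = ½mv² ⇒ v = √(2gh) = √(2·10.4·93.0) = 43.9818 m/s = 144.3 ft/s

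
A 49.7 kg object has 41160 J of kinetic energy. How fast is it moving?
v = √(2·KE/m) = √(2·41160/49.7) = 40.7 m/s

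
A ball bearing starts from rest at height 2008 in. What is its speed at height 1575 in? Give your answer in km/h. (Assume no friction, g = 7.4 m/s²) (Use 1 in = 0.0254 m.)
Convert to SI: h₁−h₂ = 10.9982 m
mgh₁ = mgh₂ + ½mv² ⇒ v = √(2g(h₁−h₂)) = √(2·7.4·10.9982) = 12.7583 m/s = 45.93 km/h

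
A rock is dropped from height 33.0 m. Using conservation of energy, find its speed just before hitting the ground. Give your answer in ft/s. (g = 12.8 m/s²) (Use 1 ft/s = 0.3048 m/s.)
mgh = ½mv² ⇒ v = √(2gh) = √(2·12.8·33.0) = 29.0654 m/s = 95.36 ft/s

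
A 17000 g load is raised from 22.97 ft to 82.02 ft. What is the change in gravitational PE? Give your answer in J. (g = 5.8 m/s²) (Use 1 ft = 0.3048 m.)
Convert to SI: m = 17.0 kg, Δh = 17.9984 m
ΔPE = mgΔh = (17.0)(5.8)(17.9984) = 1775 J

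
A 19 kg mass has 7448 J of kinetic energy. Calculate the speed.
v = √(2·KE/m) = √(2·7448/19) = 28.0 m/s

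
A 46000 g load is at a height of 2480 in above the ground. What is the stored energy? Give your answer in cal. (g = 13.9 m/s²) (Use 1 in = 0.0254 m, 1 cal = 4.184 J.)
Convert to SI: m = 46.0 kg, h = 62.992 m
PE = mgh = (46.0)(13.9)(62.992) = 40277.1 J = 9626 cal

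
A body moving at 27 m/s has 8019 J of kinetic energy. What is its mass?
m = 2·KE/v² = 2·8019/(27)² = 22.0 kg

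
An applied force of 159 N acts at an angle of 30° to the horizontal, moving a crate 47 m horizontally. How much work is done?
W = F·d·cosθ = (159)(47)cos(30°) = 6472 J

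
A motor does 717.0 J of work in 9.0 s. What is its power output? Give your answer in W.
P = W/t = 717.0/9.0 = 79.67 W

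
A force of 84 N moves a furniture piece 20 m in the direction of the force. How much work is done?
W = F·d = (84)(20) = 1680 J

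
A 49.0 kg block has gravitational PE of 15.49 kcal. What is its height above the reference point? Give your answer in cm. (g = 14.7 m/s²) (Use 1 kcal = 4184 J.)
Convert to SI: m = 49.0 kg, PE = 64810.2 J
h = PE/(mg) = 64810.2/(49.0·14.7) = 89.9766 m = 8998 cm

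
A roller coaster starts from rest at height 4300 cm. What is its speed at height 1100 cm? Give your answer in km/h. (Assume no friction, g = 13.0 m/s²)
Convert to SI: h₁−h₂ = 32.0 m
mgh₁ = mgh₂ + ½mv² ⇒ v = √(2g(h₁−h₂)) = √(2·13.0·32.0) = 28.8444 m/s = 103.8 km/h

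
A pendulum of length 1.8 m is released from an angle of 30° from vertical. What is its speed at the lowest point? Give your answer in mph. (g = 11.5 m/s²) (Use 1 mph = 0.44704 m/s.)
h = L(1 − cosθ) = 1.8(1 − cos30°) = 0.241154 m
v = √(2gh) = √(2·11.5·0.241154) = 2.35511 m/s = 5.268 mph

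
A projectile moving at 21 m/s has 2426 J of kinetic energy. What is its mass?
m = 2·KE/v² = 2·2426/(21)² = 11.0 kg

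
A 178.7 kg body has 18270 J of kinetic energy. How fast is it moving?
v = √(2·KE/m) = √(2·18270/178.7) = 14.3 m/s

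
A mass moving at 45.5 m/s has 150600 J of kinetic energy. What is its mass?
m = 2·KE/v² = 2·150600/(45.5)² = 145.5 kg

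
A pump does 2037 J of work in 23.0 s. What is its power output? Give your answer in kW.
P = W/t = 2037.0/23.0 = 88.5652 W = 0.08857 kW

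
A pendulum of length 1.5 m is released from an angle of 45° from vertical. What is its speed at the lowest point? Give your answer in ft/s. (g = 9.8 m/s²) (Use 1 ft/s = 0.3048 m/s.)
h = L(1 − cosθ) = 1.5(1 − cos45°) = 0.43934 m
v = √(2gh) = √(2·9.8·0.43934) = 2.93446 m/s = 9.627 ft/s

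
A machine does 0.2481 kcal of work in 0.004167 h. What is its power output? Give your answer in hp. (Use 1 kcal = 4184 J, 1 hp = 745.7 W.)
Convert to SI: W = 1038.05 J, t = 15.0012 s
P = W/t = 1038.05/15.0012 = 69.1978 W = 0.0928 hp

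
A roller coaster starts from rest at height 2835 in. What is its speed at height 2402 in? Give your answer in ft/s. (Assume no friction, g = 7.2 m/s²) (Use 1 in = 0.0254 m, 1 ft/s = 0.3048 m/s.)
Convert to SI: h₁−h₂ = 10.9982 m
mgh₁ = mgh₂ + ½mv² ⇒ v = √(2g(h₁−h₂)) = √(2·7.2·10.9982) = 12.5847 m/s = 41.29 ft/s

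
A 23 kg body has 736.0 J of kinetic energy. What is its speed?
v = √(2·KE/m) = √(2·736.0/23) = 8.0 m/s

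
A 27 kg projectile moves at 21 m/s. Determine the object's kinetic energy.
KE = ½mv² = ½(27)(21)² = 5953.5 J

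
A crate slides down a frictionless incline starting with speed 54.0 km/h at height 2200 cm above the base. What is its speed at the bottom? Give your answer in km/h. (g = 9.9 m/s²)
Convert to SI: v₀ = 15.0 m/s, h = 22.0 m
½mv₀² + mgh = ½mv² ⇒ v = √(v₀² + 2gh) = √(15.0² + 2·9.9·22.0) = 25.7021 m/s = 92.53 km/h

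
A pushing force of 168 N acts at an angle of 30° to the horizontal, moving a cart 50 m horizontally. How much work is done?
W = F·d·cosθ = (168)(50)cos(30°) = 7275 J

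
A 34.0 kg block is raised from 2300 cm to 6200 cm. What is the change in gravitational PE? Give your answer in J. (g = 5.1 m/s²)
Convert to SI: m = 34.0 kg, Δh = 39.0 m
ΔPE = mgΔh = (34.0)(5.1)(39.0) = 6763 J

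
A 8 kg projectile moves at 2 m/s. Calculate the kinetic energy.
KE = ½mv² = ½(8)(2)² = 16.0 J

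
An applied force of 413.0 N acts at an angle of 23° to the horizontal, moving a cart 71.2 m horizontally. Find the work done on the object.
W = F·d·cosθ = (413.0)(71.2)cos(23°) = 27070 J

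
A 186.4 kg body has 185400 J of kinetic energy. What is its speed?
v = √(2·KE/m) = √(2·185400/186.4) = 44.6 m/s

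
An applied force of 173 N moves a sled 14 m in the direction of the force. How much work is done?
W = F·d = (173)(14) = 2422 J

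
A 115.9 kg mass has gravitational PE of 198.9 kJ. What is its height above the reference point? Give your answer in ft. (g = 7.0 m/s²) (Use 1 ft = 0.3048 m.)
Convert to SI: m = 115.9 kg, PE = 198900 J
h = PE/(mg) = 198900/(115.9·7.0) = 245.162 m = 804.3 ft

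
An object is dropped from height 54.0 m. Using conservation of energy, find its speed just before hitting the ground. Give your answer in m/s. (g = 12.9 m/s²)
mgh = ½mv² ⇒ v = √(2gh) = √(2·12.9·54.0) = 37.33 m/s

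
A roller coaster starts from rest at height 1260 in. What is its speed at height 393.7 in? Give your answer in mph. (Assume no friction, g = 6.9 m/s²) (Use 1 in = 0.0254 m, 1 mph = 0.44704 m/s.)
Convert to SI: h₁−h₂ = 22.004 m
mgh₁ = mgh₂ + ½mv² ⇒ v = √(2g(h₁−h₂)) = √(2·6.9·22.004) = 17.4257 m/s = 38.98 mph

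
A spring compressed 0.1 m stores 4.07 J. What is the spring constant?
k = 2·PE/x² = 2·4.07/(0.1)² = 814.0 N/m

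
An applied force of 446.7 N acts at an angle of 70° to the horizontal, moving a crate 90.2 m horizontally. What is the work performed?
W = F·d·cosθ = (446.7)(90.2)cos(70°) = 13780 J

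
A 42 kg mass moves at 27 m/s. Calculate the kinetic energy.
KE = ½mv² = ½(42)(27)² = 15309.0 J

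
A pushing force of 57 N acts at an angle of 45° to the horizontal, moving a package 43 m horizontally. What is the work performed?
W = F·d·cosθ = (57)(43)cos(45°) = 1733 J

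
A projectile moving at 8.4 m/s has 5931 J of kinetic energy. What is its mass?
m = 2·KE/v² = 2·5931/(8.4)² = 168.1 kg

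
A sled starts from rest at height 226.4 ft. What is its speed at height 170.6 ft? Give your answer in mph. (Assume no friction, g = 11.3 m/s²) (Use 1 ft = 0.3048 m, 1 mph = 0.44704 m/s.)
Convert to SI: h₁−h₂ = 17.0078 m
mgh₁ = mgh₂ + ½mv² ⇒ v = √(2g(h₁−h₂)) = √(2·11.3·17.0078) = 19.6055 m/s = 43.86 mph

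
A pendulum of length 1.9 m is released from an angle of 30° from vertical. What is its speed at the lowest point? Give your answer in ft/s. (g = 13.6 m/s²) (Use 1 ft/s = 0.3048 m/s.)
h = L(1 − cosθ) = 1.9(1 − cos30°) = 0.254552 m
v = √(2gh) = √(2·13.6·0.254552) = 2.63131 m/s = 8.633 ft/s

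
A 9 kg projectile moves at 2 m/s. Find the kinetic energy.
KE = ½mv² = ½(9)(2)² = 18.0 J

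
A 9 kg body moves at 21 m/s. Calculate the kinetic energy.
KE = ½mv² = ½(9)(21)² = 1984.5 J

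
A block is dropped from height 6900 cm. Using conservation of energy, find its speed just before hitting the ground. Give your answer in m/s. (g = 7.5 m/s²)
Convert to SI: h = 69.0 m
mgh = ½mv² ⇒ v = √(2gh) = √(2·7.5·69.0) = 32.17 m/s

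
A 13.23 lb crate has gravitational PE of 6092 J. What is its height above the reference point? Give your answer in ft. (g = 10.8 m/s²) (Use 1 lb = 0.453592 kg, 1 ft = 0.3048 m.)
Convert to SI: m = 6.00102 kg, PE = 6092.0 J
h = PE/(mg) = 6092.0/(6.00102·10.8) = 93.9963 m = 308.4 ft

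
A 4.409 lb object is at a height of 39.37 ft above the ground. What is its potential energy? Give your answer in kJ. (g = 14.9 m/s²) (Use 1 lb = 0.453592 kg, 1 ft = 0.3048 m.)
Convert to SI: m = 1.99989 kg, h = 12.0 m
PE = mgh = (1.99989)(14.9)(12.0) = 357.579 J = 0.3576 kJ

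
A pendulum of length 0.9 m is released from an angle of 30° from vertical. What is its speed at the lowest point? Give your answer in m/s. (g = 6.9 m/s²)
h = L(1 − cosθ) = 0.9(1 − cos30°) = 0.120577 m
v = √(2gh) = √(2·6.9·0.120577) = 1.29 m/s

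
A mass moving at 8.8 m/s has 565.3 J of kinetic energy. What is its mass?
m = 2·KE/v² = 2·565.3/(8.8)² = 14.6 kg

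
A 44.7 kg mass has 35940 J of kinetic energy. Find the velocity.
v = √(2·KE/m) = √(2·35940/44.7) = 40.1 m/s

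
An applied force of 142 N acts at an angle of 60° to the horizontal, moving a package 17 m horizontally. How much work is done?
W = F·d·cosθ = (142)(17)cos(60°) = 1207 J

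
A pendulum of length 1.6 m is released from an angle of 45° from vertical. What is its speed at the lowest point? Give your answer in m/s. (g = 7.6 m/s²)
h = L(1 − cosθ) = 1.6(1 − cos45°) = 0.468629 m
v = √(2gh) = √(2·7.6·0.468629) = 2.669 m/s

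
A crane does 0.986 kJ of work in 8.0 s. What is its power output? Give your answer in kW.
Convert to SI: W = 986.0 J, t = 8.0 s
P = W/t = 986.0/8.0 = 123.25 W = 0.1233 kW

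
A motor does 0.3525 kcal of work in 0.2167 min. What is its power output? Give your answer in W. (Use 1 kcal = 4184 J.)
Convert to SI: W = 1474.86 J, t = 13.002 s
P = W/t = 1474.86/13.002 = 113.4 W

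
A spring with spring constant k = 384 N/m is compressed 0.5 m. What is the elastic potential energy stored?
PE = ½kx² = ½(384)(0.5)² = 48.0 J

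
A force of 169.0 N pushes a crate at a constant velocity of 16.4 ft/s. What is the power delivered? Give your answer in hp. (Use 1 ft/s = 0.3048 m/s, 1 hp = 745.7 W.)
Convert to SI: F = 169.0 N, v = 4.99872 m/s
P = Fv = (169.0)(4.99872) = 844.784 W = 1.133 hp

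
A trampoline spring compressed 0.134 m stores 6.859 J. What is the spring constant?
k = 2·PE/x² = 2·6.859/(0.134)² = 764.0 N/m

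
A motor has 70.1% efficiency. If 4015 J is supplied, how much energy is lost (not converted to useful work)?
W_lost = W_in(1 − η) = 4015·(1 − 0.701) = 1200 J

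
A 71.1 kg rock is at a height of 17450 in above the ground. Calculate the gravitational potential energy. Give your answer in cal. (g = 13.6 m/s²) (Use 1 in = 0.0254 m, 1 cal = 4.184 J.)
Convert to SI: m = 71.1 kg, h = 443.23 m
PE = mgh = (71.1)(13.6)(443.23) = 428586 J = 102400 cal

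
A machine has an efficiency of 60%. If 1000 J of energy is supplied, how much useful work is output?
W_out = η·W_in = 0.6·1000 = 600.0 J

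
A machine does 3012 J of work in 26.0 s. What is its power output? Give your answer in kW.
P = W/t = 3012.0/26.0 = 115.846 W = 0.1158 kW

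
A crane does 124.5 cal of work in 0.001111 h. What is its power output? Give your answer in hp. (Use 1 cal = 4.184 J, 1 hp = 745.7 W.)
Convert to SI: W = 520.908 J, t = 3.9996 s
P = W/t = 520.908/3.9996 = 130.24 W = 0.1747 hp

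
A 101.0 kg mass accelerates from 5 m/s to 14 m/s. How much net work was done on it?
W = ΔKE = ½m(v₂² − v₁²) = ½(101.0)(14² − 5²) = 8635.5 J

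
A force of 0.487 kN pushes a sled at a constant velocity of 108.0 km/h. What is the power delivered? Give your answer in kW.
Convert to SI: F = 487.0 N, v = 30.0 m/s
P = Fv = (487.0)(30.0) = 14610.0 W = 14.61 kW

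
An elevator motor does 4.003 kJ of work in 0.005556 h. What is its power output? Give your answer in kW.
Convert to SI: W = 4003.0 J, t = 20.0016 s
P = W/t = 4003.0/20.0016 = 200.134 W = 0.2001 kW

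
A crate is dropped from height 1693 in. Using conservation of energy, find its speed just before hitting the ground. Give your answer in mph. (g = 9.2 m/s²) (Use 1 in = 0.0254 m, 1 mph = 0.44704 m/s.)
Convert to SI: h = 43.0022 m
mgh = ½mv² ⇒ v = √(2gh) = √(2·9.2·43.0022) = 28.129 m/s = 62.92 mph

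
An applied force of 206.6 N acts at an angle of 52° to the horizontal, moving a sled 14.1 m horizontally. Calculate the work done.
W = F·d·cosθ = (206.6)(14.1)cos(52°) = 1793 J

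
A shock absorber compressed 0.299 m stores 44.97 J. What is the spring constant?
k = 2·PE/x² = 2·44.97/(0.299)² = 1006 N/m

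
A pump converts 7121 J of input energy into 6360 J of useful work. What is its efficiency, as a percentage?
η = W_out/W_in = 6360/7121 = 89.31%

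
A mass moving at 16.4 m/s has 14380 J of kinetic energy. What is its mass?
m = 2·KE/v² = 2·14380/(16.4)² = 106.9 kg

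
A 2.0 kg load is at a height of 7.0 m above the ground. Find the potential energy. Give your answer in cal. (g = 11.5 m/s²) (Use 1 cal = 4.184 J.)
PE = mgh = (2.0)(11.5)(7.0) = 161.0 J = 38.48 cal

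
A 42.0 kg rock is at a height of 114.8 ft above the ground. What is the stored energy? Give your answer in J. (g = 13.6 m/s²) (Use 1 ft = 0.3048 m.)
Convert to SI: m = 42.0 kg, h = 34.991 m
PE = mgh = (42.0)(13.6)(34.991) = 19990 J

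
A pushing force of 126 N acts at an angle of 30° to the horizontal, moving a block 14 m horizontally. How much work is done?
W = F·d·cosθ = (126)(14)cos(30°) = 1528 J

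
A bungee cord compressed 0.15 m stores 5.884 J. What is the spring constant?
k = 2·PE/x² = 2·5.884/(0.15)² = 523.0 N/m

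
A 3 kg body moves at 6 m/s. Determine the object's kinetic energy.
KE = ½mv² = ½(3)(6)² = 54.0 J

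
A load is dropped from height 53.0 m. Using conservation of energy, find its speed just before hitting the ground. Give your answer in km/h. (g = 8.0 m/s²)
mgh = ½mv² ⇒ v = √(2gh) = √(2·8.0·53.0) = 29.1204 m/s = 104.8 km/h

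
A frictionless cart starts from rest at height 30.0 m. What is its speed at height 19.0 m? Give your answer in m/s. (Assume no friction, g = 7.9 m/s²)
mgh₁ = mgh₂ + ½mv² ⇒ v = √(2g(h₁−h₂)) = √(2·7.9·11.0) = 13.18 m/s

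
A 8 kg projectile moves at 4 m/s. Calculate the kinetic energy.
KE = ½mv² = ½(8)(4)² = 64.0 J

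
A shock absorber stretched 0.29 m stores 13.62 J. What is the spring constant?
k = 2·PE/x² = 2·13.62/(0.29)² = 323.9 N/m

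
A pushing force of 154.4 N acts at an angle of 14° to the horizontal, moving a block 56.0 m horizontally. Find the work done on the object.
W = F·d·cosθ = (154.4)(56.0)cos(14°) = 8390 J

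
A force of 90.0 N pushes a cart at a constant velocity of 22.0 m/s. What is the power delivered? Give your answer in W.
P = Fv = (90.0)(22.0) = 1980 W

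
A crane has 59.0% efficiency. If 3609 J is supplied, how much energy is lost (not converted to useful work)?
W_lost = W_in(1 − η) = 3609·(1 − 0.59) = 1480 J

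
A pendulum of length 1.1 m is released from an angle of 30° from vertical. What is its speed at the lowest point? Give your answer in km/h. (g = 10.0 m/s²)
h = L(1 − cosθ) = 1.1(1 − cos30°) = 0.147372 m
v = √(2gh) = √(2·10.0·0.147372) = 1.71681 m/s = 6.181 km/h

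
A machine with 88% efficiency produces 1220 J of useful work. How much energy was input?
W_in = W_out/η = 1220/0.88 = 1386 J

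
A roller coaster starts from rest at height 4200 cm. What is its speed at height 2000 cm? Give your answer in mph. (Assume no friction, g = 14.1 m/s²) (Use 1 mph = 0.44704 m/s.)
Convert to SI: h₁−h₂ = 22.0 m
mgh₁ = mgh₂ + ½mv² ⇒ v = √(2g(h₁−h₂)) = √(2·14.1·22.0) = 24.9078 m/s = 55.72 mph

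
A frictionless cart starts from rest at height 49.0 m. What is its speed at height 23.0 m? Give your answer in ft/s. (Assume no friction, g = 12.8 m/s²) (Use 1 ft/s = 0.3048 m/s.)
mgh₁ = mgh₂ + ½mv² ⇒ v = √(2g(h₁−h₂)) = √(2·12.8·26.0) = 25.7992 m/s = 84.64 ft/s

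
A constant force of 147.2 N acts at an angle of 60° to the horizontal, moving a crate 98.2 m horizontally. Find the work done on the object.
W = F·d·cosθ = (147.2)(98.2)cos(60°) = 7228 J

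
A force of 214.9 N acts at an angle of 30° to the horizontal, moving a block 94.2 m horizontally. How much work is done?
W = F·d·cosθ = (214.9)(94.2)cos(30°) = 17530 J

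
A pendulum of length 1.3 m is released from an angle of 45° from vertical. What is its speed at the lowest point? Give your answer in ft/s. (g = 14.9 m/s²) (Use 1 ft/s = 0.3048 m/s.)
h = L(1 − cosθ) = 1.3(1 − cos45°) = 0.380761 m
v = √(2gh) = √(2·14.9·0.380761) = 3.36848 m/s = 11.05 ft/s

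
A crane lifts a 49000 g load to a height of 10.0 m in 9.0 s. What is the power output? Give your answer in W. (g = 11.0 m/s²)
Convert to SI: m = 49.0 kg, h = 10.0 m, t = 9.0 s
P = mgh/t = (49.0)(11.0)(10.0)/9.0 = 598.9 W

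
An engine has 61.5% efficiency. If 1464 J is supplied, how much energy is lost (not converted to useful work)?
W_lost = W_in(1 − η) = 1464·(1 − 0.615) = 563.6 J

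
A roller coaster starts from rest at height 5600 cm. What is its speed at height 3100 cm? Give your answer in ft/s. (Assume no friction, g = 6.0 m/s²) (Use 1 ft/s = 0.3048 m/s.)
Convert to SI: h₁−h₂ = 25.0 m
mgh₁ = mgh₂ + ½mv² ⇒ v = √(2g(h₁−h₂)) = √(2·6.0·25.0) = 17.3205 m/s = 56.83 ft/s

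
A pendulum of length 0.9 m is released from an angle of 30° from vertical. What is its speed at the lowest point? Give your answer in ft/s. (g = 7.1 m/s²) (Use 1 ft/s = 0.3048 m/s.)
h = L(1 − cosθ) = 0.9(1 − cos30°) = 0.120577 m
v = √(2gh) = √(2·7.1·0.120577) = 1.30851 m/s = 4.293 ft/s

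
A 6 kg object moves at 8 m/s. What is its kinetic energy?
KE = ½mv² = ½(6)(8)² = 192.0 J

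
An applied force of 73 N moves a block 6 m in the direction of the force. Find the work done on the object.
W = F·d = (73)(6) = 438.0 J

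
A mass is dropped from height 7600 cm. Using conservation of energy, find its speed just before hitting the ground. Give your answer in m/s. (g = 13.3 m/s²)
Convert to SI: h = 76.0 m
mgh = ½mv² ⇒ v = √(2gh) = √(2·13.3·76.0) = 44.96 m/s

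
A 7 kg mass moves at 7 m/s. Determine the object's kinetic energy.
KE = ½mv² = ½(7)(7)² = 171.5 J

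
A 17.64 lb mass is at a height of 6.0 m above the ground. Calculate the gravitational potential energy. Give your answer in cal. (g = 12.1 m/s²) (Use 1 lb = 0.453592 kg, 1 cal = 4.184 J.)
Convert to SI: m = 8.00136 kg, h = 6.0 m
PE = mgh = (8.00136)(12.1)(6.0) = 580.899 J = 138.8 cal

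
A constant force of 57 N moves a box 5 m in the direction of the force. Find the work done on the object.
W = F·d = (57)(5) = 285.0 J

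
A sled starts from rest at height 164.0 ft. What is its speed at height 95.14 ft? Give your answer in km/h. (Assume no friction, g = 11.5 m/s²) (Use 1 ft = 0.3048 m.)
Convert to SI: h₁−h₂ = 20.9885 m
mgh₁ = mgh₂ + ½mv² ⇒ v = √(2g(h₁−h₂)) = √(2·11.5·20.9885) = 21.9713 m/s = 79.1 km/h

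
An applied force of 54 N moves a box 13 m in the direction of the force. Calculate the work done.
W = F·d = (54)(13) = 702.0 J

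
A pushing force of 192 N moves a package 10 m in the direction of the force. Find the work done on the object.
W = F·d = (192)(10) = 1920 J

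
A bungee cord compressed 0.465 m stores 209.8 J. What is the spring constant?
k = 2·PE/x² = 2·209.8/(0.465)² = 1941 N/m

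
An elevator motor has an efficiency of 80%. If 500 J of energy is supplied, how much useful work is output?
W_out = η·W_in = 0.8·500 = 400.0 J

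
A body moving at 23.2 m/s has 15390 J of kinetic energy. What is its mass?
m = 2·KE/v² = 2·15390/(23.2)² = 57.19 kg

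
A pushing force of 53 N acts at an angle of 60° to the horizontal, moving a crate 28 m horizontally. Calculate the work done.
W = F·d·cosθ = (53)(28)cos(60°) = 742.0 J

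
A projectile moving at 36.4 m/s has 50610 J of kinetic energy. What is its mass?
m = 2·KE/v² = 2·50610/(36.4)² = 76.39 kg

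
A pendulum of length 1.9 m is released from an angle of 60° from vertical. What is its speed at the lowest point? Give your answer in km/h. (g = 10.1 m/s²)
h = L(1 − cosθ) = 1.9(1 − cos60°) = 0.95 m
v = √(2gh) = √(2·10.1·0.95) = 4.38064 m/s = 15.77 km/h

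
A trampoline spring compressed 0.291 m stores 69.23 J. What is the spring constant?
k = 2·PE/x² = 2·69.23/(0.291)² = 1635 N/m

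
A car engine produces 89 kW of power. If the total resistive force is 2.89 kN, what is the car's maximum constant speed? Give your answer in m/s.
Convert to SI: F = 2890.0 N
P = Fv ⇒ v = P/F = 89000 W/2890.0 N = 30.8 m/s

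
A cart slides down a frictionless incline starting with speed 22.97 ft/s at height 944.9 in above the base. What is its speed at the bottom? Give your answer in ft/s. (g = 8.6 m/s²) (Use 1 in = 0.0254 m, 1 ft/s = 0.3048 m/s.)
Convert to SI: v₀ = 7.00126 m/s, h = 24.0005 m
½mv₀² + mgh = ½mv² ⇒ v = √(v₀² + 2gh) = √(7.00126² + 2·8.6·24.0005) = 21.4901 m/s = 70.51 ft/s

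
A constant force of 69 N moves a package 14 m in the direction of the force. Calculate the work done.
W = F·d = (69)(14) = 966.0 J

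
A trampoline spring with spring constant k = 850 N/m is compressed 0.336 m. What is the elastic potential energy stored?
PE = ½kx² = ½(850)(0.336)² = 47.98 J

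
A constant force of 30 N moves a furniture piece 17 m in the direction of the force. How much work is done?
W = F·d = (30)(17) = 510.0 J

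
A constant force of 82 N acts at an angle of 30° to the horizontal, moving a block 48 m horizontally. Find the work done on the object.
W = F·d·cosθ = (82)(48)cos(30°) = 3409 J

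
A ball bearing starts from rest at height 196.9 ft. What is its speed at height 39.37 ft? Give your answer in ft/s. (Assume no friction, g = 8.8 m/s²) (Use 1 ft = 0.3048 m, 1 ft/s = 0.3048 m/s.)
Convert to SI: h₁−h₂ = 48.0151 m
mgh₁ = mgh₂ + ½mv² ⇒ v = √(2g(h₁−h₂)) = √(2·8.8·48.0151) = 29.07 m/s = 95.37 ft/s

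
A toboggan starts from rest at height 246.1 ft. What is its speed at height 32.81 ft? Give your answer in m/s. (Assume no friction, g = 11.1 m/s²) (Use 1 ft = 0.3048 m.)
Convert to SI: h₁−h₂ = 65.0108 m
mgh₁ = mgh₂ + ½mv² ⇒ v = √(2g(h₁−h₂)) = √(2·11.1·65.0108) = 37.99 m/s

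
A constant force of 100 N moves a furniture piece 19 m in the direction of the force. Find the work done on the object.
W = F·d = (100)(19) = 1900 J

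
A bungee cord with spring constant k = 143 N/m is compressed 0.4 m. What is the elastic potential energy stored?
PE = ½kx² = ½(143)(0.4)² = 11.44 J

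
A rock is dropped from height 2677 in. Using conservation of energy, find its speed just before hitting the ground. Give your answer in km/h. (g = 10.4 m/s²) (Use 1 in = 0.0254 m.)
Convert to SI: h = 67.9958 m
mgh = ½mv² ⇒ v = √(2gh) = √(2·10.4·67.9958) = 37.6073 m/s = 135.4 km/h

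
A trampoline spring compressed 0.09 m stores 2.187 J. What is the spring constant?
k = 2·PE/x² = 2·2.187/(0.09)² = 540.0 N/m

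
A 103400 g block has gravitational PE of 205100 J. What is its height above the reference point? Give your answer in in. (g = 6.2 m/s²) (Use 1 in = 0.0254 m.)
Convert to SI: m = 103.4 kg, PE = 205100 J
h = PE/(mg) = 205100/(103.4·6.2) = 319.929 m = 12600 in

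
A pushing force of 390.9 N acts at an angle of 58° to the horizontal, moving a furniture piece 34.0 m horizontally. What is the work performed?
W = F·d·cosθ = (390.9)(34.0)cos(58°) = 7043 J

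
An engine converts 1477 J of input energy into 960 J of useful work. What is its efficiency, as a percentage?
η = W_out/W_in = 960/1477 = 65.0%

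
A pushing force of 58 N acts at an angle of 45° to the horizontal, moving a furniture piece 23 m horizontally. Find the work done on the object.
W = F·d·cosθ = (58)(23)cos(45°) = 943.3 J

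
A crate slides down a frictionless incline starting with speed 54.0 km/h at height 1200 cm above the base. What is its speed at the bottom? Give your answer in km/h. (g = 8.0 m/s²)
Convert to SI: v₀ = 15.0 m/s, h = 12.0 m
½mv₀² + mgh = ½mv² ⇒ v = √(v₀² + 2gh) = √(15.0² + 2·8.0·12.0) = 20.4206 m/s = 73.51 km/h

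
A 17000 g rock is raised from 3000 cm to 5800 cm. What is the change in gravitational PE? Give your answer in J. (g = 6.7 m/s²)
Convert to SI: m = 17.0 kg, Δh = 28.0 m
ΔPE = mgΔh = (17.0)(6.7)(28.0) = 3189 J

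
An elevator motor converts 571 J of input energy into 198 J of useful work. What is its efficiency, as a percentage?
η = W_out/W_in = 198/571 = 34.68%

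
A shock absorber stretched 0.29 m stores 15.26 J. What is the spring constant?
k = 2·PE/x² = 2·15.26/(0.29)² = 362.9 N/m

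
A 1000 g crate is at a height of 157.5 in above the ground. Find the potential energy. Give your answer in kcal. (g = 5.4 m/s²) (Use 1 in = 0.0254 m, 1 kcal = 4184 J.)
Convert to SI: m = 1.0 kg, h = 4.0005 m
PE = mgh = (1.0)(5.4)(4.0005) = 21.6027 J = 0.005163 kcal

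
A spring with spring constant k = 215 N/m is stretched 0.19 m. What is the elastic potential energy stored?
PE = ½kx² = ½(215)(0.19)² = 3.881 J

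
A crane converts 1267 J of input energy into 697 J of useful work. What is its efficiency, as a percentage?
η = W_out/W_in = 697/1267 = 55.01%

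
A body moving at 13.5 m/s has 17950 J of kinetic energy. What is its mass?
m = 2·KE/v² = 2·17950/(13.5)² = 197.0 kg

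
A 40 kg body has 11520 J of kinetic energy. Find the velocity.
v = √(2·KE/m) = √(2·11520/40) = 24.0 m/s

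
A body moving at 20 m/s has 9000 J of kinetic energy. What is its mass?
m = 2·KE/v² = 2·9000/(20)² = 45.0 kg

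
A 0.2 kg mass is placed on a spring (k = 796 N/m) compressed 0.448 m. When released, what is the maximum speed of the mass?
½kx² = ½mv² ⇒ v = x√(k/m) = (0.448)√(796/0.2) = 28.26 m/s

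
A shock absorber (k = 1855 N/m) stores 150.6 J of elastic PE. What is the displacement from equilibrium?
x = √(2·PE/k) = √(2·150.6/1855) = 0.403 m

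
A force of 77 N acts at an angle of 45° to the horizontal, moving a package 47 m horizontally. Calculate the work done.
W = F·d·cosθ = (77)(47)cos(45°) = 2559 J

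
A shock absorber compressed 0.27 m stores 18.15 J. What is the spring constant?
k = 2·PE/x² = 2·18.15/(0.27)² = 497.9 N/m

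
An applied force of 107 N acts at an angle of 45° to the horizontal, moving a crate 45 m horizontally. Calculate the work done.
W = F·d·cosθ = (107)(45)cos(45°) = 3405 J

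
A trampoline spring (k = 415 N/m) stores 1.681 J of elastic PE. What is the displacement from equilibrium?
x = √(2·PE/k) = √(2·1.681/415) = 0.09001 m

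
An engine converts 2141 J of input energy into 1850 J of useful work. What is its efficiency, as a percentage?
η = W_out/W_in = 1850/2141 = 86.41%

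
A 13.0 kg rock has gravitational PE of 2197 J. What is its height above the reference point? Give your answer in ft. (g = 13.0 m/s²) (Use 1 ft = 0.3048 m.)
h = PE/(mg) = 2197.0/(13.0·13.0) = 13.0 m = 42.65 ft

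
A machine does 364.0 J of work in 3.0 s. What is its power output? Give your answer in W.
P = W/t = 364.0/3.0 = 121.3 W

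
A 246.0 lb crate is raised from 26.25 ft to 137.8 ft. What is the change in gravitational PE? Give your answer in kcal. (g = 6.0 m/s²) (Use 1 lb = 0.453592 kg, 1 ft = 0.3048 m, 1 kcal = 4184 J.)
Convert to SI: m = 111.584 kg, Δh = 34.0004 m
ΔPE = mgΔh = (111.584)(6.0)(34.0004) = 22763.4 J = 5.441 kcal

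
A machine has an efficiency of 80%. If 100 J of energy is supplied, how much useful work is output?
W_out = η·W_in = 0.8·100 = 80.0 J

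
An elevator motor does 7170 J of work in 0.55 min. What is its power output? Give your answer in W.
Convert to SI: W = 7170.0 J, t = 33.0 s
P = W/t = 7170.0/33.0 = 217.3 W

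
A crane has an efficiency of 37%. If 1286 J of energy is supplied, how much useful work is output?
W_out = η·W_in = 0.37·1286 = 475.82 J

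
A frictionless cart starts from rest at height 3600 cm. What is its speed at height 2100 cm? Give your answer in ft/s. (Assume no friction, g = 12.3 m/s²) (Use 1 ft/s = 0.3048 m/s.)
Convert to SI: h₁−h₂ = 15.0 m
mgh₁ = mgh₂ + ½mv² ⇒ v = √(2g(h₁−h₂)) = √(2·12.3·15.0) = 19.2094 m/s = 63.02 ft/s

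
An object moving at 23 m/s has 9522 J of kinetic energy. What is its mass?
m = 2·KE/v² = 2·9522/(23)² = 36.0 kg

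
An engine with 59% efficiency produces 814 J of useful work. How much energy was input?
W_in = W_out/η = 814/0.59 = 1380 J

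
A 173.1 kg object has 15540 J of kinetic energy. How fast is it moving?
v = √(2·KE/m) = √(2·15540/173.1) = 13.4 m/s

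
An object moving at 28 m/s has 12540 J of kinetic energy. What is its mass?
m = 2·KE/v² = 2·12540/(28)² = 31.99 kg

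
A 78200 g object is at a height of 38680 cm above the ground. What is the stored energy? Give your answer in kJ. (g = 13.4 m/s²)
Convert to SI: m = 78.2 kg, h = 386.8 m
PE = mgh = (78.2)(13.4)(386.8) = 405320 J = 405.3 kJ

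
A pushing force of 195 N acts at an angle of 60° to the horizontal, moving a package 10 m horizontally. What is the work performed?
W = F·d·cosθ = (195)(10)cos(60°) = 975.0 J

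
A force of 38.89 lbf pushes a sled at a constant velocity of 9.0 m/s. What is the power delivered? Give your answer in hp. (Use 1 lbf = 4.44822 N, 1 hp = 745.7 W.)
Convert to SI: F = 172.991 N, v = 9.0 m/s
P = Fv = (172.991)(9.0) = 1556.92 W = 2.088 hp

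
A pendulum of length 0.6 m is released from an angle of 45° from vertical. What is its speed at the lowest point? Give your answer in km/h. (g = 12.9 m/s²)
h = L(1 − cosθ) = 0.6(1 − cos45°) = 0.175736 m
v = √(2gh) = √(2·12.9·0.175736) = 2.12932 m/s = 7.666 km/h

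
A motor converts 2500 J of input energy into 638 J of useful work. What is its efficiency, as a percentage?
η = W_out/W_in = 638/2500 = 25.52%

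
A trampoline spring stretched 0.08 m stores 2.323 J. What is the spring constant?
k = 2·PE/x² = 2·2.323/(0.08)² = 725.9 N/m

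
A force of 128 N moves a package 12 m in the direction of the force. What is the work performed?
W = F·d = (128)(12) = 1536 J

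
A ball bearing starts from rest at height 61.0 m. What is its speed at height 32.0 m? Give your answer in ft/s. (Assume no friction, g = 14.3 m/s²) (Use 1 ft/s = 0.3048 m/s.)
mgh₁ = mgh₂ + ½mv² ⇒ v = √(2g(h₁−h₂)) = √(2·14.3·29.0) = 28.7993 m/s = 94.49 ft/s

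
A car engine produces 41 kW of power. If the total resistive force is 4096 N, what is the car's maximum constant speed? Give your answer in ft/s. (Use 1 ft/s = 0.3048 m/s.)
P = Fv ⇒ v = P/F = 41000 W/4096.0 N = 10.0098 m/s = 32.84 ft/s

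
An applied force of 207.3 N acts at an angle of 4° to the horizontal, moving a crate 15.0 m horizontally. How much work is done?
W = F·d·cosθ = (207.3)(15.0)cos(4°) = 3102 J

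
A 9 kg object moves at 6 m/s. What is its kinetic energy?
KE = ½mv² = ½(9)(6)² = 162.0 J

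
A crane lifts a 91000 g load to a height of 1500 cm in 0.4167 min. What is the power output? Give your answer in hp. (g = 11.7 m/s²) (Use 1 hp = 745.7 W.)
Convert to SI: m = 91.0 kg, h = 15.0 m, t = 25.002 s
P = mgh/t = (91.0)(11.7)(15.0)/25.002 = 638.769 W = 0.8566 hp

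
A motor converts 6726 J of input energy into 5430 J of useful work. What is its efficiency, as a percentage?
η = W_out/W_in = 5430/6726 = 80.73%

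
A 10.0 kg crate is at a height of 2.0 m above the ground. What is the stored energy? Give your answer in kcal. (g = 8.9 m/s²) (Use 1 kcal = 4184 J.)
PE = mgh = (10.0)(8.9)(2.0) = 178.0 J = 0.04254 kcal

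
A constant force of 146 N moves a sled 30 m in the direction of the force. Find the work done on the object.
W = F·d = (146)(30) = 4380 J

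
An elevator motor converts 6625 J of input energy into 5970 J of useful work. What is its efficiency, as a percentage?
η = W_out/W_in = 5970/6625 = 90.11%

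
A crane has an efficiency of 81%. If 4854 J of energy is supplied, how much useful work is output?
W_out = η·W_in = 0.81·4854 = 3931.74 J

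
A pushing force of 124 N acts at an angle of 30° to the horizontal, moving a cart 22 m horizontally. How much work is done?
W = F·d·cosθ = (124)(22)cos(30°) = 2363 J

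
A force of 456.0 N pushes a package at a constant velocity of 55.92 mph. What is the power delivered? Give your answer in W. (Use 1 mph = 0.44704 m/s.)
Convert to SI: F = 456.0 N, v = 24.9985 m/s
P = Fv = (456.0)(24.9985) = 11400 W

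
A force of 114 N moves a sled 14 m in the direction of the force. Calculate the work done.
W = F·d = (114)(14) = 1596 J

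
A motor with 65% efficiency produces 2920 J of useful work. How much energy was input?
W_in = W_out/η = 2920/0.65 = 4492 J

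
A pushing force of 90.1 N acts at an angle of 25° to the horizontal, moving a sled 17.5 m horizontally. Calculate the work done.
W = F·d·cosθ = (90.1)(17.5)cos(25°) = 1429 J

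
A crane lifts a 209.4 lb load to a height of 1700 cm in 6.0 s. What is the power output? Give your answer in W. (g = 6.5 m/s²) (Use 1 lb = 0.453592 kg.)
Convert to SI: m = 94.9822 kg, h = 17.0 m, t = 6.0 s
P = mgh/t = (94.9822)(6.5)(17.0)/6.0 = 1749 W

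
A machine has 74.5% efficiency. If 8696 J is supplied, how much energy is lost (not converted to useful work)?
W_lost = W_in(1 − η) = 8696·(1 − 0.745) = 2217 J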